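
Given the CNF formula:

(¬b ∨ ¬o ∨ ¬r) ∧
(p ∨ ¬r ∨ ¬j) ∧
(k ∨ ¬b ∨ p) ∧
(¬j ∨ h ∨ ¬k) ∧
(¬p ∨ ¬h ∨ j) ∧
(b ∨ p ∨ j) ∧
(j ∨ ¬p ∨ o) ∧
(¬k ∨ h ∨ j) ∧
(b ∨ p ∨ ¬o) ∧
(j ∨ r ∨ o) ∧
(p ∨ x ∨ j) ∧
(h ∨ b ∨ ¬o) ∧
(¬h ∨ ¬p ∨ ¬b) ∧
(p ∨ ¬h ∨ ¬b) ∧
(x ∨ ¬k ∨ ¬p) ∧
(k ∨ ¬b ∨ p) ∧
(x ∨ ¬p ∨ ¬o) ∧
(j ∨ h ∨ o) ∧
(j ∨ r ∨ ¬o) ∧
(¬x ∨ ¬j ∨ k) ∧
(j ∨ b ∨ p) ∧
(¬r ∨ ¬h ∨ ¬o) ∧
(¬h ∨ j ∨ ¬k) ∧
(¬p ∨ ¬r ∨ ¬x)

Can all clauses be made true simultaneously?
Yes

Yes, the formula is satisfiable.

One satisfying assignment is: b=True, o=False, r=False, h=False, k=False, x=False, j=True, p=True

Verification: With this assignment, all 24 clauses evaluate to true.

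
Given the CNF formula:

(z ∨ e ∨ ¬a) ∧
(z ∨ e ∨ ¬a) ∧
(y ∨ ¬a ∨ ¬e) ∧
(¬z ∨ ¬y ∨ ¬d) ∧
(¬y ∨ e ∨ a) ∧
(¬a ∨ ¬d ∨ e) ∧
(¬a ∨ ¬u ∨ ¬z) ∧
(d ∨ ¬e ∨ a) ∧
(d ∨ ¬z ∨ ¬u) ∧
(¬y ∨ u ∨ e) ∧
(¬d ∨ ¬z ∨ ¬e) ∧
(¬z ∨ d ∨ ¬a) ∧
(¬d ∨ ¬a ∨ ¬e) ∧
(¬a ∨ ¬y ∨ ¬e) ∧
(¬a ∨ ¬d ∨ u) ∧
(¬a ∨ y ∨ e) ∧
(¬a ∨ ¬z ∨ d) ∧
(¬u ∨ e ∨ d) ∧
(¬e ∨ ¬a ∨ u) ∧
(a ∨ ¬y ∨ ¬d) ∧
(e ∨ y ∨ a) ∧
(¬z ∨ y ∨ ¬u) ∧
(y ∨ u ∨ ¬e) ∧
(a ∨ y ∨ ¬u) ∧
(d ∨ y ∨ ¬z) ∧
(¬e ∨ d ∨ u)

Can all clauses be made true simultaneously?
No

No, the formula is not satisfiable.

No assignment of truth values to the variables can make all 26 clauses true simultaneously.

The formula is UNSAT (unsatisfiable).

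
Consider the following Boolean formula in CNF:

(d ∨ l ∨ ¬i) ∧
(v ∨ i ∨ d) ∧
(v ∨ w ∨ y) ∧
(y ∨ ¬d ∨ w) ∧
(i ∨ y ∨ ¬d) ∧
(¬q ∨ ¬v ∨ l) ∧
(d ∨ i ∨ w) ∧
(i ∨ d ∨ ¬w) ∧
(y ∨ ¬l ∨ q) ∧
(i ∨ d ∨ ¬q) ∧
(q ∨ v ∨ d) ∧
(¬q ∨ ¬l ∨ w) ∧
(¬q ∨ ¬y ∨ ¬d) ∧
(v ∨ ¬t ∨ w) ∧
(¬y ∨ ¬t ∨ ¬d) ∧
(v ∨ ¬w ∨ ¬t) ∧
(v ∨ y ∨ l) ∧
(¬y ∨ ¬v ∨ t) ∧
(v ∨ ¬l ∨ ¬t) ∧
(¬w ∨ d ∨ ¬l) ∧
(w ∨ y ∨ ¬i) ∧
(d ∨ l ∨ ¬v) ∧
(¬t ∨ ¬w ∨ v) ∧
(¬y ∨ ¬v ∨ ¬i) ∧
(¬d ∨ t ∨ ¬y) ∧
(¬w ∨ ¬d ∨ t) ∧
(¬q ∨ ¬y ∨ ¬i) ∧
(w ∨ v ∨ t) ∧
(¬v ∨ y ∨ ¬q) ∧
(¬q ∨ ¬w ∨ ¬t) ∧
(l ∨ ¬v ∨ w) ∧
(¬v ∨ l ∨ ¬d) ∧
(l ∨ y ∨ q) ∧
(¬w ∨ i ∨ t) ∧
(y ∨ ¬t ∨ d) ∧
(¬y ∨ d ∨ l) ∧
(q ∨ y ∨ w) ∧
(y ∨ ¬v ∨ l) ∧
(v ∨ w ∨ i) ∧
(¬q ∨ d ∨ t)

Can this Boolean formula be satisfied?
No

No, the formula is not satisfiable.

No assignment of truth values to the variables can make all 40 clauses true simultaneously.

The formula is UNSAT (unsatisfiable).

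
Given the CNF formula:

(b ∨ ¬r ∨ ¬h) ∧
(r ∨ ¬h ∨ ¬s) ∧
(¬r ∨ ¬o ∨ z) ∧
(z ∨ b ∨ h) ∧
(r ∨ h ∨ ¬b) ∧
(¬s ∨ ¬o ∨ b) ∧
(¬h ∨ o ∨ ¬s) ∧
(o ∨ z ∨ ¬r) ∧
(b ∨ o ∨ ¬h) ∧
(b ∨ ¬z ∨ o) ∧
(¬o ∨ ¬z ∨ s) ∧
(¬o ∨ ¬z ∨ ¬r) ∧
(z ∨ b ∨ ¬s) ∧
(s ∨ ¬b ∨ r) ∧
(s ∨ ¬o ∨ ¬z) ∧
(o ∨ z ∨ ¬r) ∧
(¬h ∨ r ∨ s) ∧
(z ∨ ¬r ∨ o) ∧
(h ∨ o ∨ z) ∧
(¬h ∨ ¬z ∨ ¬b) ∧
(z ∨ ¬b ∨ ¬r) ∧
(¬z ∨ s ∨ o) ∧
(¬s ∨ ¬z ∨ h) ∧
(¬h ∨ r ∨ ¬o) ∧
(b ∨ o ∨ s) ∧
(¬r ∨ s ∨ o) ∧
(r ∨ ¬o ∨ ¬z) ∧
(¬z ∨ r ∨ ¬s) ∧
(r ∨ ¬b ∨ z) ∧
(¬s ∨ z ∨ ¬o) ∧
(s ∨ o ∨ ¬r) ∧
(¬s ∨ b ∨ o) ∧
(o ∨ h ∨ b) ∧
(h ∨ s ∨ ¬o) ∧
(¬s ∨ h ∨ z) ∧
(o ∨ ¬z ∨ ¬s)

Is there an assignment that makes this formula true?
No

No, the formula is not satisfiable.

No assignment of truth values to the variables can make all 36 clauses true simultaneously.

The formula is UNSAT (unsatisfiable).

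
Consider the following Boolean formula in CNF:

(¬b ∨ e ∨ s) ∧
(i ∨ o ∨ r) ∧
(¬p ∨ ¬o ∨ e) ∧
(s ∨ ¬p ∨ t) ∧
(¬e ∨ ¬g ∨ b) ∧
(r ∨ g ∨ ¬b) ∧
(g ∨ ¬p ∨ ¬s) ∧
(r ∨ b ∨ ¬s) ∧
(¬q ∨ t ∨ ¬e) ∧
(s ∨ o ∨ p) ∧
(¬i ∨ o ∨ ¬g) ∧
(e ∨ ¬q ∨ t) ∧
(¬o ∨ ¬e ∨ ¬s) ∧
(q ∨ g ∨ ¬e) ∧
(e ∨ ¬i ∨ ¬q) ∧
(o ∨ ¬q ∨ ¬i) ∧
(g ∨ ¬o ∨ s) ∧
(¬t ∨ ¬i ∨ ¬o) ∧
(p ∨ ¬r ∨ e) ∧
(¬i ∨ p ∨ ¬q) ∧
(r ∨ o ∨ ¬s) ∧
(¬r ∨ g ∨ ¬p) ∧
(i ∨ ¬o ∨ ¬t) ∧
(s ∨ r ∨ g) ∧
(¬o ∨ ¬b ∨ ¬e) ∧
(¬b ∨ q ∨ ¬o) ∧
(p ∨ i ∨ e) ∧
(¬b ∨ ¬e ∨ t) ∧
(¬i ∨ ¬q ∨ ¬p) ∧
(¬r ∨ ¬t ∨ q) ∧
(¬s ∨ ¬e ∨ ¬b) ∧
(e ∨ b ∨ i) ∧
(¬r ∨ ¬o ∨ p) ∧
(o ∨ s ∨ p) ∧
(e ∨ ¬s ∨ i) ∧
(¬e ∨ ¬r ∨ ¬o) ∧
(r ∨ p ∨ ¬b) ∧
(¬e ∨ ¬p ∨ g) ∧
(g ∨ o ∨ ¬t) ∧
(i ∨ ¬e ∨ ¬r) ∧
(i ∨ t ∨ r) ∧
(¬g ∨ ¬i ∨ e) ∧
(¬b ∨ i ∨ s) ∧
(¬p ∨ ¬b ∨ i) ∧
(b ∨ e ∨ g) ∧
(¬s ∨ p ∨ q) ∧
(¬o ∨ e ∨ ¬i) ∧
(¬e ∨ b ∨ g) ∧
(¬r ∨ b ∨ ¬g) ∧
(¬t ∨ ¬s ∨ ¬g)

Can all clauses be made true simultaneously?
No

No, the formula is not satisfiable.

No assignment of truth values to the variables can make all 50 clauses true simultaneously.

The formula is UNSAT (unsatisfiable).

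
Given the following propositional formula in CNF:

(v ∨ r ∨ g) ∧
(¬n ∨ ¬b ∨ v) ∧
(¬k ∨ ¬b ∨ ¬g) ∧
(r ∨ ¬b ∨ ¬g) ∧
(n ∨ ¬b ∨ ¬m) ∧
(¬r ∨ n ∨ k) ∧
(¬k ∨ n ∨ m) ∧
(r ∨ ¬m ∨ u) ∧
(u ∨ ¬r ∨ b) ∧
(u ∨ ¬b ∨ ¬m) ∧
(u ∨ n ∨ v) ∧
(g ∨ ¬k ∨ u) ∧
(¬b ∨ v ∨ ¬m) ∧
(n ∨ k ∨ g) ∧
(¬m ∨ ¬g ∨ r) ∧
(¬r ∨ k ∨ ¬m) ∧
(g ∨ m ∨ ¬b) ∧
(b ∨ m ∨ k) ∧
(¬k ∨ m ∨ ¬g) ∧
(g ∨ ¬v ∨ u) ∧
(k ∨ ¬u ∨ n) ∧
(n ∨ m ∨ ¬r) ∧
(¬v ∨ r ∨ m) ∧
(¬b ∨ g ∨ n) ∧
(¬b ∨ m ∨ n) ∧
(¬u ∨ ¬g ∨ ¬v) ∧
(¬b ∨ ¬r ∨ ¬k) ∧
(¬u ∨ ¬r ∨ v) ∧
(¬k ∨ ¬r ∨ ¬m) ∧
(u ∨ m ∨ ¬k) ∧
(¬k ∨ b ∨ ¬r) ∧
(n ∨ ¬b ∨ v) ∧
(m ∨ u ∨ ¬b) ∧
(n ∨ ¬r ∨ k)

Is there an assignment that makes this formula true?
Yes

Yes, the formula is satisfiable.

One satisfying assignment is: m=True, g=False, k=False, n=True, v=True, u=True, b=False, r=False

Verification: With this assignment, all 34 clauses evaluate to true.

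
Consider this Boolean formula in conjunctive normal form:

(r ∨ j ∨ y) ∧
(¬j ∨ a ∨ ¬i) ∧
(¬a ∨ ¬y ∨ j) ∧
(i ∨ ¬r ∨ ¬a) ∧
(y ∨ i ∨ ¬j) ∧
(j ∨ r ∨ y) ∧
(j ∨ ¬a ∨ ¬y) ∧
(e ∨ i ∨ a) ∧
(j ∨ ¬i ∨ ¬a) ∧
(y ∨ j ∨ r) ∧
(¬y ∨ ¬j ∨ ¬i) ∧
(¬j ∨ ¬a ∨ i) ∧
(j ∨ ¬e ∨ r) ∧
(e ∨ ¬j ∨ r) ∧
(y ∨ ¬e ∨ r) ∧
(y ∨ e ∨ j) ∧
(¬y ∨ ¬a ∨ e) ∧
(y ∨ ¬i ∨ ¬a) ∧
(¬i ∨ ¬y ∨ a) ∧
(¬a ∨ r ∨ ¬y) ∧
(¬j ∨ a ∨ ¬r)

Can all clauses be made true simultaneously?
Yes

Yes, the formula is satisfiable.

One satisfying assignment is: i=False, e=True, a=False, r=True, j=False, y=True

Verification: With this assignment, all 21 clauses evaluate to true.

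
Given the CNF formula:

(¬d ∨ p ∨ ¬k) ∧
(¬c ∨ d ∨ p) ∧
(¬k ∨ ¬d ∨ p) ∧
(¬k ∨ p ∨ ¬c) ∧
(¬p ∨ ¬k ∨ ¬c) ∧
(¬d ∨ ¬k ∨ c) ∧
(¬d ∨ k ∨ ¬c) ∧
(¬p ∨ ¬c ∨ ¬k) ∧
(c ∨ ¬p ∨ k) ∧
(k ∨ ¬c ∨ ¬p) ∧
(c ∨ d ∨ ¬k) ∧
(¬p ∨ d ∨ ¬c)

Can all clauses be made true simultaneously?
Yes

Yes, the formula is satisfiable.

One satisfying assignment is: d=False, k=False, c=False, p=False

Verification: With this assignment, all 12 clauses evaluate to true.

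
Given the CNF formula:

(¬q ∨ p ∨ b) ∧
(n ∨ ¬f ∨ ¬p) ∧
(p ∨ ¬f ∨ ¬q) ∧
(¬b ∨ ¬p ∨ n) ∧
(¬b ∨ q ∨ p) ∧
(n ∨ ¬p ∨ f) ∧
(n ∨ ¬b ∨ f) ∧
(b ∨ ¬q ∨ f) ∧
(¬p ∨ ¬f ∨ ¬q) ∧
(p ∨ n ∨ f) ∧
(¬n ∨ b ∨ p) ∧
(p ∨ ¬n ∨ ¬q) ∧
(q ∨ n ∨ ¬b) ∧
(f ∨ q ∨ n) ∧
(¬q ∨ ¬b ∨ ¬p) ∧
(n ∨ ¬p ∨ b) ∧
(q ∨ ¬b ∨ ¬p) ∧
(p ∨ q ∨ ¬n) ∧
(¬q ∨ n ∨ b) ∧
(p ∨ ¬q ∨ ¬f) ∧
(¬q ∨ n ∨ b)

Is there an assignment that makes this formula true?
Yes

Yes, the formula is satisfiable.

One satisfying assignment is: b=False, p=False, n=False, q=False, f=True

Verification: With this assignment, all 21 clauses evaluate to true.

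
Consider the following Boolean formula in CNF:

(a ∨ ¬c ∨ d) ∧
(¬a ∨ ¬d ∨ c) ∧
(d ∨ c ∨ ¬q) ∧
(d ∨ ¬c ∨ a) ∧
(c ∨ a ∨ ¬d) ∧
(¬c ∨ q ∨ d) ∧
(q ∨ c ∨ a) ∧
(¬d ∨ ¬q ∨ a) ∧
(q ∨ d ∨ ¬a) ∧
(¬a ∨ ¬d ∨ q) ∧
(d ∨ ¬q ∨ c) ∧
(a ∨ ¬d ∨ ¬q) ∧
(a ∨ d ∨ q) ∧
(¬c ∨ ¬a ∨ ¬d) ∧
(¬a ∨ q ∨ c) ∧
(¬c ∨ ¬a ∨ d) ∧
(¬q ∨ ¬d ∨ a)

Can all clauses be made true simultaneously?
Yes

Yes, the formula is satisfiable.

One satisfying assignment is: q=False, a=False, c=True, d=True

Verification: With this assignment, all 17 clauses evaluate to true.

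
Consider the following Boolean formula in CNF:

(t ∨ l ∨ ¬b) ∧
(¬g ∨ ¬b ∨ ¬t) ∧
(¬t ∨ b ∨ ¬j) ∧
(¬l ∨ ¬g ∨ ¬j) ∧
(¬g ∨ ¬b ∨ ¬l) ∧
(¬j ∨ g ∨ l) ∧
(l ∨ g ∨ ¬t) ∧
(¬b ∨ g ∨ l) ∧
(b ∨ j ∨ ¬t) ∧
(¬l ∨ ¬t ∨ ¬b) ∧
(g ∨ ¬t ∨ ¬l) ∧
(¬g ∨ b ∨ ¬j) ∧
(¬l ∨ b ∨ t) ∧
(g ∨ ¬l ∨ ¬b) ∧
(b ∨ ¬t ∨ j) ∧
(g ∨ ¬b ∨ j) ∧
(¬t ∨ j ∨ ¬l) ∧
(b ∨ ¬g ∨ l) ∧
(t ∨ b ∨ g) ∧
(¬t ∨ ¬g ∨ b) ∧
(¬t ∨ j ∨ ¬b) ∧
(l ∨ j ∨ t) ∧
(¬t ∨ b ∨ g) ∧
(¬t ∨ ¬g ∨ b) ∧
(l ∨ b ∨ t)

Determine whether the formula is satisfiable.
No

No, the formula is not satisfiable.

No assignment of truth values to the variables can make all 25 clauses true simultaneously.

The formula is UNSAT (unsatisfiable).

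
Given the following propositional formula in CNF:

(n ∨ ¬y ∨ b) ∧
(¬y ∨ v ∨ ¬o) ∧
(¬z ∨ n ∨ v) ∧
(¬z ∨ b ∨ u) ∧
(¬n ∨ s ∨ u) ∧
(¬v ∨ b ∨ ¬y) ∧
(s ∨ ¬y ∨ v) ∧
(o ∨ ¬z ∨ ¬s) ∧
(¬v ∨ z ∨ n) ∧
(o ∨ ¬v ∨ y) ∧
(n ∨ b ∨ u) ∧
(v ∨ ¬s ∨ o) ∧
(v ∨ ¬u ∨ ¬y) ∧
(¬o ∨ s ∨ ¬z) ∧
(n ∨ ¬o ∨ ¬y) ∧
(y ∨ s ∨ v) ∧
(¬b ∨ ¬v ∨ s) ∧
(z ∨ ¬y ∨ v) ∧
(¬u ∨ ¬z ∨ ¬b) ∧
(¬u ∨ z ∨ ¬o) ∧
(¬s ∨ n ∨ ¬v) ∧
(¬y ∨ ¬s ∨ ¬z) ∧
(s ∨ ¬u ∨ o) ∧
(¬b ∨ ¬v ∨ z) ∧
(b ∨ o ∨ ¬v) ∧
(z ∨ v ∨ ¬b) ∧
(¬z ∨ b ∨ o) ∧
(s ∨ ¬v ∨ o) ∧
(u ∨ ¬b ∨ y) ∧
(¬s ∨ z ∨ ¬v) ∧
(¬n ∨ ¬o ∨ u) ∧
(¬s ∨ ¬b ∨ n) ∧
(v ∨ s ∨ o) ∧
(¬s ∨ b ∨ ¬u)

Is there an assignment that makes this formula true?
No

No, the formula is not satisfiable.

No assignment of truth values to the variables can make all 34 clauses true simultaneously.

The formula is UNSAT (unsatisfiable).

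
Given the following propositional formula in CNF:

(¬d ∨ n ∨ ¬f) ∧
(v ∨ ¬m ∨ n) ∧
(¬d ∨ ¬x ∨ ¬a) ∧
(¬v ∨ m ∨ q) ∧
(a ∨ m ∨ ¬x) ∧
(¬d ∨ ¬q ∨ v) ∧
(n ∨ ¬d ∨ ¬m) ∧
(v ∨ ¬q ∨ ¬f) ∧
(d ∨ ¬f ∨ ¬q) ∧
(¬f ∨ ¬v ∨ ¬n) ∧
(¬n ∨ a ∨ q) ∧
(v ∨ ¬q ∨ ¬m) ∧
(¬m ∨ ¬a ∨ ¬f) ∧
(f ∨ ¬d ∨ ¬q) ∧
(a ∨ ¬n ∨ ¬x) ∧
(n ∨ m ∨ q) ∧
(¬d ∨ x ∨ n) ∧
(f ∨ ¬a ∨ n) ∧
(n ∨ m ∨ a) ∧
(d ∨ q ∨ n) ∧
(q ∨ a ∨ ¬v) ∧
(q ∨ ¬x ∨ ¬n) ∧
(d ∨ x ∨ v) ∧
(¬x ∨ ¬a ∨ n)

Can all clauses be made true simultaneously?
Yes

Yes, the formula is satisfiable.

One satisfying assignment is: a=True, v=False, m=True, d=True, x=False, n=True, q=False, f=False

Verification: With this assignment, all 24 clauses evaluate to true.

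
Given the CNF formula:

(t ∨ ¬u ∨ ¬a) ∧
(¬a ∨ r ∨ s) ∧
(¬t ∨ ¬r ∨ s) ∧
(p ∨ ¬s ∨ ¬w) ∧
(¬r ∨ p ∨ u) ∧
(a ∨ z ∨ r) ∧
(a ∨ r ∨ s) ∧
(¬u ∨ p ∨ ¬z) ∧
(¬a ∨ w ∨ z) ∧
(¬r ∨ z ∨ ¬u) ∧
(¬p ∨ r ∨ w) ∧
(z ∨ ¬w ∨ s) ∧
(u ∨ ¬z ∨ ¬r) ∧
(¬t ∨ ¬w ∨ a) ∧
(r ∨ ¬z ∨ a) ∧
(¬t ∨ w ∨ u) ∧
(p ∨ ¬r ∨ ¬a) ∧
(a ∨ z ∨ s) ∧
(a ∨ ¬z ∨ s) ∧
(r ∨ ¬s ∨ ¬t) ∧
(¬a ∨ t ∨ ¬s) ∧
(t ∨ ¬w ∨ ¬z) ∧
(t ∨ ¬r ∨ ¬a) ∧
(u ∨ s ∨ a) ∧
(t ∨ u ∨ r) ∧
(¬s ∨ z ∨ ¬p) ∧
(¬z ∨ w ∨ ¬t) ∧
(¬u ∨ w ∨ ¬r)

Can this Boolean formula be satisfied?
Yes

Yes, the formula is satisfiable.

One satisfying assignment is: r=True, z=True, a=True, t=True, u=True, w=True, s=True, p=True

Verification: With this assignment, all 28 clauses evaluate to true.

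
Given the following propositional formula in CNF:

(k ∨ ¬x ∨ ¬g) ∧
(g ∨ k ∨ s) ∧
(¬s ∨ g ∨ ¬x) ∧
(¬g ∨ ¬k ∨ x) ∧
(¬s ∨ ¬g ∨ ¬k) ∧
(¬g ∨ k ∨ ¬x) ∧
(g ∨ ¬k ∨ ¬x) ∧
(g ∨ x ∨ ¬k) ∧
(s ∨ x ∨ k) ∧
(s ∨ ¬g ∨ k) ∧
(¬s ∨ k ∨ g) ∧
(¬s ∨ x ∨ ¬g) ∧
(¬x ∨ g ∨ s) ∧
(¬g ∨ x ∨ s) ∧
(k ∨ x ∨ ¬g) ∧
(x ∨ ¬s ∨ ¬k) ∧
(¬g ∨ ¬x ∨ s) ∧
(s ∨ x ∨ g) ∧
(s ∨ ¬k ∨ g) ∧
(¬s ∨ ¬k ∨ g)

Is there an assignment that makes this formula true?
No

No, the formula is not satisfiable.

No assignment of truth values to the variables can make all 20 clauses true simultaneously.

The formula is UNSAT (unsatisfiable).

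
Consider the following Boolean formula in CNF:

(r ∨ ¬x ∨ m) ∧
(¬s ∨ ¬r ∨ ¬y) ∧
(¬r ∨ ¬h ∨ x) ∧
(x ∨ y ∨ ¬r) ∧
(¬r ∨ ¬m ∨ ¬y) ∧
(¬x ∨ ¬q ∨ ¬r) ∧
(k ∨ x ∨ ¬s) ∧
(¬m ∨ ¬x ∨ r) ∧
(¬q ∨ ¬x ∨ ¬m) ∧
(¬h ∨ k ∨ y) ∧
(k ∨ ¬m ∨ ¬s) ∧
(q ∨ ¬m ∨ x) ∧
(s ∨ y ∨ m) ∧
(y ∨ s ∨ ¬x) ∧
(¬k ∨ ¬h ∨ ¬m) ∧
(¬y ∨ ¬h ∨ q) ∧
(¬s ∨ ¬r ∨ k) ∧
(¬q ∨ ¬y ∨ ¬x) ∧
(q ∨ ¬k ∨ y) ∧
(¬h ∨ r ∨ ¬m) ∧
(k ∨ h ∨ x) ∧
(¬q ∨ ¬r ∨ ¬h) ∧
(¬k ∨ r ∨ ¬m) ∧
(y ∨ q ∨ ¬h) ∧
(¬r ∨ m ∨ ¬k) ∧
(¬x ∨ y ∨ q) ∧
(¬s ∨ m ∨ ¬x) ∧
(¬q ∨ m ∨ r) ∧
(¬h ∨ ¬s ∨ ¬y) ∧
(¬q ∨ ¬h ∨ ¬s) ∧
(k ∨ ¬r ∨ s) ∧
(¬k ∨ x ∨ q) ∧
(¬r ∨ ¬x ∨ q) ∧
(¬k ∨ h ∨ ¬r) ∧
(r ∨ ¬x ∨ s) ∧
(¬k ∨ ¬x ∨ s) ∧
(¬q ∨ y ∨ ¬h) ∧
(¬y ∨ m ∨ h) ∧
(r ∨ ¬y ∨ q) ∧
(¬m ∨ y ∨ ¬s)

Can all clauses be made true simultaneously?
No

No, the formula is not satisfiable.

No assignment of truth values to the variables can make all 40 clauses true simultaneously.

The formula is UNSAT (unsatisfiable).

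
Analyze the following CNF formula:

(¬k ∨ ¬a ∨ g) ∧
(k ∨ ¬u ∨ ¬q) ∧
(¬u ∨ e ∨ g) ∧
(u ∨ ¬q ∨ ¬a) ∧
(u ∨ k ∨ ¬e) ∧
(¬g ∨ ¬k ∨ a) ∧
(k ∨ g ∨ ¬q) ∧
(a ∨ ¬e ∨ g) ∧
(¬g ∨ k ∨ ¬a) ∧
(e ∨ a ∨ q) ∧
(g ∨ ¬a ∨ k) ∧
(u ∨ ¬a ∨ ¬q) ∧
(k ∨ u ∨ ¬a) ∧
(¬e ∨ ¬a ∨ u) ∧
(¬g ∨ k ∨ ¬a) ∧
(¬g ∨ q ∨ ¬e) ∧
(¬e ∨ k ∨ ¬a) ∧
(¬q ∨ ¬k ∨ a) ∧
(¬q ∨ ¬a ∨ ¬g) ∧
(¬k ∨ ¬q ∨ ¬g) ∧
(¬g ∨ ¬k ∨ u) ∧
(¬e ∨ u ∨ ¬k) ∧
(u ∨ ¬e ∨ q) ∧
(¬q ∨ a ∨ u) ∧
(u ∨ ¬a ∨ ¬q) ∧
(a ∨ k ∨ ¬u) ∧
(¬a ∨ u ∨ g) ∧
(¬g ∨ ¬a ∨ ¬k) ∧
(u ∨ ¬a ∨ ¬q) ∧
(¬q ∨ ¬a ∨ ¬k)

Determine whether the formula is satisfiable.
No

No, the formula is not satisfiable.

No assignment of truth values to the variables can make all 30 clauses true simultaneously.

The formula is UNSAT (unsatisfiable).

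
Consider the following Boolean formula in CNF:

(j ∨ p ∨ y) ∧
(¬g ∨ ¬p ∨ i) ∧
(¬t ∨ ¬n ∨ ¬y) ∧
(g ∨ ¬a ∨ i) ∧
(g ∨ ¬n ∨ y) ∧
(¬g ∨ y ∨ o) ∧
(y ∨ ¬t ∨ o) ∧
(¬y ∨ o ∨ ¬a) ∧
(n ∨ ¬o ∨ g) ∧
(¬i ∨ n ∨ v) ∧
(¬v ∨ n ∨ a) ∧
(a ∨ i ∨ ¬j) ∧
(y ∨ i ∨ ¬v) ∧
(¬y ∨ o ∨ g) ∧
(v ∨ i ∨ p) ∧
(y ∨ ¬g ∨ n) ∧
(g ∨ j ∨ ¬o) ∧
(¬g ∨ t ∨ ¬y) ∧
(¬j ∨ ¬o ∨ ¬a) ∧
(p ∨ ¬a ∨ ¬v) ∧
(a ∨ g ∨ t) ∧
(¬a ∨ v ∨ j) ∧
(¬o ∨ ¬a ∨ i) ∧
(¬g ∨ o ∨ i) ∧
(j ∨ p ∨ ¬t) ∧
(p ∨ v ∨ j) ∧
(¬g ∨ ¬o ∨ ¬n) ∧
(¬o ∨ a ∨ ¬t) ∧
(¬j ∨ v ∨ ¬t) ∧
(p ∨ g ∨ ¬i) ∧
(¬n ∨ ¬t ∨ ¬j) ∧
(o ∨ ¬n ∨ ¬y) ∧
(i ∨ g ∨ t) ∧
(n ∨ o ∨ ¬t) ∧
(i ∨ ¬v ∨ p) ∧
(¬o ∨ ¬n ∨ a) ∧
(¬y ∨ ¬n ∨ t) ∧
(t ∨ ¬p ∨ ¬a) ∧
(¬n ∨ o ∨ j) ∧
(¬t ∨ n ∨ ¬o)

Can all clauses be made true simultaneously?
No

No, the formula is not satisfiable.

No assignment of truth values to the variables can make all 40 clauses true simultaneously.

The formula is UNSAT (unsatisfiable).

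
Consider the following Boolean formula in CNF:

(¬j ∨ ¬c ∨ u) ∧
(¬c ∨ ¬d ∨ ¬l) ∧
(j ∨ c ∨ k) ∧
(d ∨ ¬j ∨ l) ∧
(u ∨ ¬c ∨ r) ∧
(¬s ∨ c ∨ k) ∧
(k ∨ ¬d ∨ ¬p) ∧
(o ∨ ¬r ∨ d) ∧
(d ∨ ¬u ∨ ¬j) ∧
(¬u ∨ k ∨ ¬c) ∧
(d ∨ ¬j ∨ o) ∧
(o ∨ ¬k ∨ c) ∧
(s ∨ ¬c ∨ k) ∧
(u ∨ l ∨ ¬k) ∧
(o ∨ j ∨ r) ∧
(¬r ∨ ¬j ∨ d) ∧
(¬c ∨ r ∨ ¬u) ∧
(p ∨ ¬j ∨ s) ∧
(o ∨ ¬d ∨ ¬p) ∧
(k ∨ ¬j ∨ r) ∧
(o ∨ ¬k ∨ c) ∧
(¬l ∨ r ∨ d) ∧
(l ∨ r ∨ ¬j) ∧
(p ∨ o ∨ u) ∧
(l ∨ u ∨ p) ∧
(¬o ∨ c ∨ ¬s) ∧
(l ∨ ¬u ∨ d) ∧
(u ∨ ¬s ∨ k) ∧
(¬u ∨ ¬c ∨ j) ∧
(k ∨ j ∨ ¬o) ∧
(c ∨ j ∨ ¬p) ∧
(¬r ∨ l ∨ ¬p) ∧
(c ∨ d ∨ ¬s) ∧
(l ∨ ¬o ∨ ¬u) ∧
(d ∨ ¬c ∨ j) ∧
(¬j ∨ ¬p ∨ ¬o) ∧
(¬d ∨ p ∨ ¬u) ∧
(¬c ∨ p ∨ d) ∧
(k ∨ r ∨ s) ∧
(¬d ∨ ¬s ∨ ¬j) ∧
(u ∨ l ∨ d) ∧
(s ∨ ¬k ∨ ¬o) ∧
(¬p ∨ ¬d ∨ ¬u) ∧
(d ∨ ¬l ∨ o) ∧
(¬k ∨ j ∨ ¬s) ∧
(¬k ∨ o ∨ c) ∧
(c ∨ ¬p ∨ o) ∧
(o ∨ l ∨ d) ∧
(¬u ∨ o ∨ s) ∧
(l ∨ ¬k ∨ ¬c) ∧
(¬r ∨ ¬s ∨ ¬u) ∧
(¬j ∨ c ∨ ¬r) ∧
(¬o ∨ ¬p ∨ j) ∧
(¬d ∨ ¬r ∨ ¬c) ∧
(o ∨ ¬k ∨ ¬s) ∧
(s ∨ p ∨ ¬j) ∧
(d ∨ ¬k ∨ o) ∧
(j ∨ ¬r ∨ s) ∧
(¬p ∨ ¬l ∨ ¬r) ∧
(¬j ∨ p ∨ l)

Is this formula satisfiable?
No

No, the formula is not satisfiable.

No assignment of truth values to the variables can make all 60 clauses true simultaneously.

The formula is UNSAT (unsatisfiable).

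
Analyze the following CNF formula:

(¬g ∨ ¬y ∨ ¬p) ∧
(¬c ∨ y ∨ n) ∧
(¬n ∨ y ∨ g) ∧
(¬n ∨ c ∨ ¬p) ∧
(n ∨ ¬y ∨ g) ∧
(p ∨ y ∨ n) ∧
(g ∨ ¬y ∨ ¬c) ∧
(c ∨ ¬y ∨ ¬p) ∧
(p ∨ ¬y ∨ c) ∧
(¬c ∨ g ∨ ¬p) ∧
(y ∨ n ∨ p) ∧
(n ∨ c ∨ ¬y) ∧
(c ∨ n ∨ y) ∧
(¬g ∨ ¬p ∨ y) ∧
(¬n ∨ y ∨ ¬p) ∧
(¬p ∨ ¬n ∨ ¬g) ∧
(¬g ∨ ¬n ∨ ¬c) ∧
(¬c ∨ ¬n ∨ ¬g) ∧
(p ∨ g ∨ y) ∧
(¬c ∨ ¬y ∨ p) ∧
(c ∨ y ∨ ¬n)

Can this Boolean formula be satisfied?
No

No, the formula is not satisfiable.

No assignment of truth values to the variables can make all 21 clauses true simultaneously.

The formula is UNSAT (unsatisfiable).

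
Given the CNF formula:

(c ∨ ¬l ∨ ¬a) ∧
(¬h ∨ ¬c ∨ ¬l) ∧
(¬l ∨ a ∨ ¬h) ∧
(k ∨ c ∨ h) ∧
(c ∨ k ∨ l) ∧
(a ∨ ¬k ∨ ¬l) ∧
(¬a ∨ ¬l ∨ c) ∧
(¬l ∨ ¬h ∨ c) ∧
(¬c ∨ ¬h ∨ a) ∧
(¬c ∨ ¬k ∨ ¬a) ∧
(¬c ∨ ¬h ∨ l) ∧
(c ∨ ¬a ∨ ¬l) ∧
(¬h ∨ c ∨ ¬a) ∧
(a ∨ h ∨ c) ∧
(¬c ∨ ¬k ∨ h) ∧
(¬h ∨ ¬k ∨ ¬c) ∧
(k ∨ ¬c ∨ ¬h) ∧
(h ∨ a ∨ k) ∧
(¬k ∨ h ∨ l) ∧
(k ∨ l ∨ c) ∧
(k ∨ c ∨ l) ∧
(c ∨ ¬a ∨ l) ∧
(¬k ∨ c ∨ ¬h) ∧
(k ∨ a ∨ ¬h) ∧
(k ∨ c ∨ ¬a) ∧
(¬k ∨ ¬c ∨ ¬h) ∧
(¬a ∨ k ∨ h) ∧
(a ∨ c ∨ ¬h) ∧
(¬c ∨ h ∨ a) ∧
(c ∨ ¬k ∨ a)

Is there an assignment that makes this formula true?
No

No, the formula is not satisfiable.

No assignment of truth values to the variables can make all 30 clauses true simultaneously.

The formula is UNSAT (unsatisfiable).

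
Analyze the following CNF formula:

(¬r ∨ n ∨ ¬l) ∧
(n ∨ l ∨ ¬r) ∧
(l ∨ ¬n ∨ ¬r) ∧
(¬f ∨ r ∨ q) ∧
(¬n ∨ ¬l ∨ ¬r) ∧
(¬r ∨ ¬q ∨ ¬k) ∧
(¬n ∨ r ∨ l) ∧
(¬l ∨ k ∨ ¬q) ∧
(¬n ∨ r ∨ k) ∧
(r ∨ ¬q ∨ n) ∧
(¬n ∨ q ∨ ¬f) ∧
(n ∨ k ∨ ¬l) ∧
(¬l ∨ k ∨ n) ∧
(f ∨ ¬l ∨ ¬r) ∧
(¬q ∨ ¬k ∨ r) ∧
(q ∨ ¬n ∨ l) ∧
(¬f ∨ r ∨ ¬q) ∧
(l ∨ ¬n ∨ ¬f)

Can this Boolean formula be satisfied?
Yes

Yes, the formula is satisfiable.

One satisfying assignment is: n=False, q=False, f=False, k=False, l=False, r=False

Verification: With this assignment, all 18 clauses evaluate to true.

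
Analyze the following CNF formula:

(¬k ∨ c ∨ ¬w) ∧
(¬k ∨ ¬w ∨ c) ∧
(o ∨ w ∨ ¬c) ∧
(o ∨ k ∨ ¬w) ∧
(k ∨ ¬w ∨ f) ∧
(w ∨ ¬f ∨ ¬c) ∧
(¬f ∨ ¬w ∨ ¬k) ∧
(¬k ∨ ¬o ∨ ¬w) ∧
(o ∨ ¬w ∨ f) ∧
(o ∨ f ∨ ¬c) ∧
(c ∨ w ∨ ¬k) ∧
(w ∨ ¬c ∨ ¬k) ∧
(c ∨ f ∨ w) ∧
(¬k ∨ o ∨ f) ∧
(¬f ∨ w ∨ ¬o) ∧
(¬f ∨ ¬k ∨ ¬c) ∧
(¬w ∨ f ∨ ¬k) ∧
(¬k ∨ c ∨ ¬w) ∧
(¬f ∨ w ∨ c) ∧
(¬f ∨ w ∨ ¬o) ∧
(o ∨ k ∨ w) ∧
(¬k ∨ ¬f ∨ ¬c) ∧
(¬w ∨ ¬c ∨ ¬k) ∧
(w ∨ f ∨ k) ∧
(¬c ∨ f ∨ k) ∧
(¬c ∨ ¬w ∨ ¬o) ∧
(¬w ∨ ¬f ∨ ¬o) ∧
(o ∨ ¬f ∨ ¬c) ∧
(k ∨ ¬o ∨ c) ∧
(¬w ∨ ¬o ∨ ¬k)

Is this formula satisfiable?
No

No, the formula is not satisfiable.

No assignment of truth values to the variables can make all 30 clauses true simultaneously.

The formula is UNSAT (unsatisfiable).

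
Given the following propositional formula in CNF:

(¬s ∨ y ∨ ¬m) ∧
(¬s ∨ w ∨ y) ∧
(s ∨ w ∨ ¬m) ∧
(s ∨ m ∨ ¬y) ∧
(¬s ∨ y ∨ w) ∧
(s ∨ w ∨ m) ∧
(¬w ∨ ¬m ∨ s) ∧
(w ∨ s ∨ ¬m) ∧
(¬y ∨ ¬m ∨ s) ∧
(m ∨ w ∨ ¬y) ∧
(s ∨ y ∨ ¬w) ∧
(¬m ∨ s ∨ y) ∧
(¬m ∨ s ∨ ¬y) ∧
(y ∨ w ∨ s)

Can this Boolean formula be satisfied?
Yes

Yes, the formula is satisfiable.

One satisfying assignment is: y=True, s=True, m=True, w=False

Verification: With this assignment, all 14 clauses evaluate to true.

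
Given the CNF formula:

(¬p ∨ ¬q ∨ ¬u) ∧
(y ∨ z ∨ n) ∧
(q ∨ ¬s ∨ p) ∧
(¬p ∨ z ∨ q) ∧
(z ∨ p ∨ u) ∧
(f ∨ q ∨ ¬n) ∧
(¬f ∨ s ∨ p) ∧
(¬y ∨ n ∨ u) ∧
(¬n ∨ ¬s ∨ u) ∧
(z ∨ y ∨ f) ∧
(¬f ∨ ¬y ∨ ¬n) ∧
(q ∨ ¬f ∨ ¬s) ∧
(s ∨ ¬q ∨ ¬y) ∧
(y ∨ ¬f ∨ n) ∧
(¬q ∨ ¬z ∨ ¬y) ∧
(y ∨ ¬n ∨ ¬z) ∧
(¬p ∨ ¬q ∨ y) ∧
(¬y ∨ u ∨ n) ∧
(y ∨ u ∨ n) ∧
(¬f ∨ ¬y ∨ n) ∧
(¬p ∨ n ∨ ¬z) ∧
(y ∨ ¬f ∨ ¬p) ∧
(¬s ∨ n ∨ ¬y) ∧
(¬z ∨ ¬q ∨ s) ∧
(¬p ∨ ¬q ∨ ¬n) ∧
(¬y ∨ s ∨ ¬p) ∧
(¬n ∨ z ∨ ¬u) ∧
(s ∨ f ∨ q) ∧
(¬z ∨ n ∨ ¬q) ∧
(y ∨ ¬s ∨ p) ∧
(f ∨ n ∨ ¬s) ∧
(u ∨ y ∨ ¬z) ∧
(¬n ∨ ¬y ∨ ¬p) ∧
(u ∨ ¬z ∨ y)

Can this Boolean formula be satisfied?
No

No, the formula is not satisfiable.

No assignment of truth values to the variables can make all 34 clauses true simultaneously.

The formula is UNSAT (unsatisfiable).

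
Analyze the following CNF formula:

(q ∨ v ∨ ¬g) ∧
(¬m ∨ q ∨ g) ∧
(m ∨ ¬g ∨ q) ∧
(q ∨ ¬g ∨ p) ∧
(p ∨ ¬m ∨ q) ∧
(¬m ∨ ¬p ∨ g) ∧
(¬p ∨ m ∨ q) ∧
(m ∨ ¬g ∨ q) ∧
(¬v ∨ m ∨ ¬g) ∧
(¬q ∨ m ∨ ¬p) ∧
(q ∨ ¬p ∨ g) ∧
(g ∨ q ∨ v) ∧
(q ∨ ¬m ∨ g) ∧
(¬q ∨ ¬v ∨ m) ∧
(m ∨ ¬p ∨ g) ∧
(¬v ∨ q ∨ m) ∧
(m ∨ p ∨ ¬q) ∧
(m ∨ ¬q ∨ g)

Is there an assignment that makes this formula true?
Yes

Yes, the formula is satisfiable.

One satisfying assignment is: v=False, q=True, p=False, g=False, m=True

Verification: With this assignment, all 18 clauses evaluate to true.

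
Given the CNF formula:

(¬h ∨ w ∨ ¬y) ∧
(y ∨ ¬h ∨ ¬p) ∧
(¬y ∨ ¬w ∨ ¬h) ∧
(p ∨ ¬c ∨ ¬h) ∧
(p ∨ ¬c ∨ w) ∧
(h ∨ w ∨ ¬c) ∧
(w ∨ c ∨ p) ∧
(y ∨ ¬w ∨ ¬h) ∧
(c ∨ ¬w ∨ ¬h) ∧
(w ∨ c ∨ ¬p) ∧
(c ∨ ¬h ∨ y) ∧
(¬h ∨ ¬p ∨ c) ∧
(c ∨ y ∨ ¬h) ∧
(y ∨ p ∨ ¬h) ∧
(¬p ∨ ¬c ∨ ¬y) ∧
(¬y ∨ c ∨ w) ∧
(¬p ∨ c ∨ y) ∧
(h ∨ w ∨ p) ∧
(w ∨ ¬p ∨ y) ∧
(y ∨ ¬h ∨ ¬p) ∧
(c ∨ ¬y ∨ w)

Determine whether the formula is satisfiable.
Yes

Yes, the formula is satisfiable.

One satisfying assignment is: w=True, y=False, p=False, h=False, c=False

Verification: With this assignment, all 21 clauses evaluate to true.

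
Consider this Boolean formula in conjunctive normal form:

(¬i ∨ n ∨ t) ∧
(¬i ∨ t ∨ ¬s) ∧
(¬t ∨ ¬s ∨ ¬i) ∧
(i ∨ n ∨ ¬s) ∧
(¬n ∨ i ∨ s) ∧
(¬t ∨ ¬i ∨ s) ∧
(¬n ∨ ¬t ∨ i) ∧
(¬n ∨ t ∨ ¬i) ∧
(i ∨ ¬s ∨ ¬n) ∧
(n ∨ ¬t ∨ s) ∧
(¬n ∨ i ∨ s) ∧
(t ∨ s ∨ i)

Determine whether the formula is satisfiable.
No

No, the formula is not satisfiable.

No assignment of truth values to the variables can make all 12 clauses true simultaneously.

The formula is UNSAT (unsatisfiable).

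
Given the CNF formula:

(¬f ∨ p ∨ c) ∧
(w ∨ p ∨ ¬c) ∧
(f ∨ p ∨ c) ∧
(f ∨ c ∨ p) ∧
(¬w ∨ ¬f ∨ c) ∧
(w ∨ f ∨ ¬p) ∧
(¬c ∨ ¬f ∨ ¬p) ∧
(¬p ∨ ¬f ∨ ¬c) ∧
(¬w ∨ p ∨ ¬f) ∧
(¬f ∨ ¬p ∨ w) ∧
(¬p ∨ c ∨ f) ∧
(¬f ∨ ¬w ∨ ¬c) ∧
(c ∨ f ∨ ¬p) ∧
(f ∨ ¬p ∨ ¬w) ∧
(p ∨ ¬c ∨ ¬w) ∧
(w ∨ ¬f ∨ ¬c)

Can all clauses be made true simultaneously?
No

No, the formula is not satisfiable.

No assignment of truth values to the variables can make all 16 clauses true simultaneously.

The formula is UNSAT (unsatisfiable).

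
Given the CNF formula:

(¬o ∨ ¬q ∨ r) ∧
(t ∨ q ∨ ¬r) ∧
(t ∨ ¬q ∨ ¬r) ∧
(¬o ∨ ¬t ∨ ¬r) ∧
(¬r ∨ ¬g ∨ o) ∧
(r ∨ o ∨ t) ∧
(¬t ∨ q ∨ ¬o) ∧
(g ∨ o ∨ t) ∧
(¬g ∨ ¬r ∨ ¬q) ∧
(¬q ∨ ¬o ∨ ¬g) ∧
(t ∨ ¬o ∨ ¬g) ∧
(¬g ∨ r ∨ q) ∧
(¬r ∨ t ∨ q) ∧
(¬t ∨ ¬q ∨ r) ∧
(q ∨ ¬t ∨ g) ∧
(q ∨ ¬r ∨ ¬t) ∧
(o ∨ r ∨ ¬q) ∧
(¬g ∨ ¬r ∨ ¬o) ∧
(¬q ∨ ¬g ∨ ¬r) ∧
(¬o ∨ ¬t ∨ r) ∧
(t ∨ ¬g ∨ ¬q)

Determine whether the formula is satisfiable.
Yes

Yes, the formula is satisfiable.

One satisfying assignment is: t=True, g=False, o=False, q=True, r=True

Verification: With this assignment, all 21 clauses evaluate to true.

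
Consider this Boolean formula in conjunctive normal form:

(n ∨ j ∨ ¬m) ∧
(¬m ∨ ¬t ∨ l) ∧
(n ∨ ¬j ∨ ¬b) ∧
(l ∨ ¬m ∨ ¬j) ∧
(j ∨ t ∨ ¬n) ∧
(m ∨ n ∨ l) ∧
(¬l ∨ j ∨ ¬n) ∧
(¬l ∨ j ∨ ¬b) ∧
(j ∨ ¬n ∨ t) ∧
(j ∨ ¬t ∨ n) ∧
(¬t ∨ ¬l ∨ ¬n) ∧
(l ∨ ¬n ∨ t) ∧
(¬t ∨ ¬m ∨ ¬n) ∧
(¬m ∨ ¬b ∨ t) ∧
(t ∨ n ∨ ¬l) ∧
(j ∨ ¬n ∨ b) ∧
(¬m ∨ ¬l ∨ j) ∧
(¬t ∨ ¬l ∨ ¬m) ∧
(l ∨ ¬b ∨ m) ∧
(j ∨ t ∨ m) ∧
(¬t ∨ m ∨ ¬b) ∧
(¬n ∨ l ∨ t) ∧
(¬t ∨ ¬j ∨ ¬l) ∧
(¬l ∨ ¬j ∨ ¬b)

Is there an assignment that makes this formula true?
Yes

Yes, the formula is satisfiable.

One satisfying assignment is: j=True, m=False, b=False, t=False, n=True, l=True

Verification: With this assignment, all 24 clauses evaluate to true.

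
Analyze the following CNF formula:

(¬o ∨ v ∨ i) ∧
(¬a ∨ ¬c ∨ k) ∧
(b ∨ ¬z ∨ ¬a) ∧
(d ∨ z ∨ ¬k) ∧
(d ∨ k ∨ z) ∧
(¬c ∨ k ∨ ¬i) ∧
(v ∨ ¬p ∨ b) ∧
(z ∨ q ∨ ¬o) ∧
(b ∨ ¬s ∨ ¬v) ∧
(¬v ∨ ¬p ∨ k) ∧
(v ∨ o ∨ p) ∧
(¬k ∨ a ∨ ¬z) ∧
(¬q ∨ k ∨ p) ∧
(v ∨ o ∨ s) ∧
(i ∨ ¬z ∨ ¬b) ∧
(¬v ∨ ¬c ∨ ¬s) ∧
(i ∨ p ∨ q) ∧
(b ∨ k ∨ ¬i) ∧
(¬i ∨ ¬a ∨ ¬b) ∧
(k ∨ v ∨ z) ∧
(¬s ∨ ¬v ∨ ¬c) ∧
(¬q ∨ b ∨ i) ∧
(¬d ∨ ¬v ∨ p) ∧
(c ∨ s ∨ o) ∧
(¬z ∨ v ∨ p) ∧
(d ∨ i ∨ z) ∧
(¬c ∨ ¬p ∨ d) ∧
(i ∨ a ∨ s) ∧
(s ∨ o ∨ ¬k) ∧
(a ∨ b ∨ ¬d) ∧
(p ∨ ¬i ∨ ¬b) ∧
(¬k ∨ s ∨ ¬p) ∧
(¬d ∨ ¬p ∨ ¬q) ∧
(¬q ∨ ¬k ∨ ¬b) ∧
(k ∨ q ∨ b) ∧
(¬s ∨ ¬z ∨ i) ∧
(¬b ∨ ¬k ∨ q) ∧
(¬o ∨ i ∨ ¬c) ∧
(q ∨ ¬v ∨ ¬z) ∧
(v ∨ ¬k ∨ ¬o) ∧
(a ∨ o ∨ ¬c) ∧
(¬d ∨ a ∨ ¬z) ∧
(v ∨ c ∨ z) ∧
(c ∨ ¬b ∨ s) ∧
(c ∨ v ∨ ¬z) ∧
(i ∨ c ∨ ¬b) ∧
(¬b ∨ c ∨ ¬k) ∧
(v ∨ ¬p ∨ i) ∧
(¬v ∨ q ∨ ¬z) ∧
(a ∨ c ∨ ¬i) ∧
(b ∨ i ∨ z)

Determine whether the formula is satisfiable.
No

No, the formula is not satisfiable.

No assignment of truth values to the variables can make all 51 clauses true simultaneously.

The formula is UNSAT (unsatisfiable).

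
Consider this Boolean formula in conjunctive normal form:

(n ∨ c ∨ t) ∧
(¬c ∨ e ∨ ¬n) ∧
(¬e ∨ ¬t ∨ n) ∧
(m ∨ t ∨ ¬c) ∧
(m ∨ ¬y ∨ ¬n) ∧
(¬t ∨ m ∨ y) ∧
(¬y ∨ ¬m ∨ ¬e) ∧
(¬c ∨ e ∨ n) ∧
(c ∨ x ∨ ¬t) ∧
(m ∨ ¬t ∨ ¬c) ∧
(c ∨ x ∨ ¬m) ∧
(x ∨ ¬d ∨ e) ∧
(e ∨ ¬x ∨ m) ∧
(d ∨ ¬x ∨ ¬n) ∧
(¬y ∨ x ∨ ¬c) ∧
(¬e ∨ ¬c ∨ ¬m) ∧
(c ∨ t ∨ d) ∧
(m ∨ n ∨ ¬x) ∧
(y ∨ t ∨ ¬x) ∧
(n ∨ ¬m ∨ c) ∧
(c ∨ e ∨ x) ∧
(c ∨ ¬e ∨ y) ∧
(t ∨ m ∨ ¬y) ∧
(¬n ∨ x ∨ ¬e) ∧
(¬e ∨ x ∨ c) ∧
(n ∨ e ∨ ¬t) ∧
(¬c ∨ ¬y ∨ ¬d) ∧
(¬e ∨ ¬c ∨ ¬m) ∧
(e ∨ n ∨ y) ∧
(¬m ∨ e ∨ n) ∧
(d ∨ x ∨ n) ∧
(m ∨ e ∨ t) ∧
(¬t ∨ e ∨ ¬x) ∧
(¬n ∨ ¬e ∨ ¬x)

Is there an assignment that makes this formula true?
Yes

Yes, the formula is satisfiable.

One satisfying assignment is: y=True, t=False, x=True, c=False, e=False, m=True, n=True, d=True

Verification: With this assignment, all 34 clauses evaluate to true.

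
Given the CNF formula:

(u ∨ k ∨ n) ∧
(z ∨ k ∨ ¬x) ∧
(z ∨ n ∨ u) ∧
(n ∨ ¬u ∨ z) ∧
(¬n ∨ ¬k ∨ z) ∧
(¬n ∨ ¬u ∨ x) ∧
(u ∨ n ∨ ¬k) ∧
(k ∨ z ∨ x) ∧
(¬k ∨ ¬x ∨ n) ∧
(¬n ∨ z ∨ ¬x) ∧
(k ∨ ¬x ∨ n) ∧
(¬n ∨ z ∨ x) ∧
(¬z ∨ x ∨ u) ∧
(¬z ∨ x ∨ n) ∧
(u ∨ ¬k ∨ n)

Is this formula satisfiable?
Yes

Yes, the formula is satisfiable.

One satisfying assignment is: u=False, x=True, z=True, k=False, n=True

Verification: With this assignment, all 15 clauses evaluate to true.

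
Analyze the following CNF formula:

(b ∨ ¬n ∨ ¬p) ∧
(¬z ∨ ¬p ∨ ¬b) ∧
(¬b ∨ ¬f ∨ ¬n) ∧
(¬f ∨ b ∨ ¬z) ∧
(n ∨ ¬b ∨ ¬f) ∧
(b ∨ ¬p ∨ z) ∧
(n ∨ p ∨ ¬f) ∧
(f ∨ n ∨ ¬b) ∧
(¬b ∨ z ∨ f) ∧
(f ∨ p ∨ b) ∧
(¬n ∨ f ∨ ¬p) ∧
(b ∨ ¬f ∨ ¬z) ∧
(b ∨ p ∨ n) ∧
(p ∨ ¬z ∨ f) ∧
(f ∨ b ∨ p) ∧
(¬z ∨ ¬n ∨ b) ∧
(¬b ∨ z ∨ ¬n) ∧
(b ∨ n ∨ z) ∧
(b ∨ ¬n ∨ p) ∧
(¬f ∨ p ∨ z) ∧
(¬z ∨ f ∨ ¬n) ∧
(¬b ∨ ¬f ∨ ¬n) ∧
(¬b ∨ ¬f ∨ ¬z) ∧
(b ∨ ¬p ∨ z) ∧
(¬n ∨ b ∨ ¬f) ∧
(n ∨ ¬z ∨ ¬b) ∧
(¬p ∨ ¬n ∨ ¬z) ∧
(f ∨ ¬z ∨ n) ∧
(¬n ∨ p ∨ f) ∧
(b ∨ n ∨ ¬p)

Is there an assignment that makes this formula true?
No

No, the formula is not satisfiable.

No assignment of truth values to the variables can make all 30 clauses true simultaneously.

The formula is UNSAT (unsatisfiable).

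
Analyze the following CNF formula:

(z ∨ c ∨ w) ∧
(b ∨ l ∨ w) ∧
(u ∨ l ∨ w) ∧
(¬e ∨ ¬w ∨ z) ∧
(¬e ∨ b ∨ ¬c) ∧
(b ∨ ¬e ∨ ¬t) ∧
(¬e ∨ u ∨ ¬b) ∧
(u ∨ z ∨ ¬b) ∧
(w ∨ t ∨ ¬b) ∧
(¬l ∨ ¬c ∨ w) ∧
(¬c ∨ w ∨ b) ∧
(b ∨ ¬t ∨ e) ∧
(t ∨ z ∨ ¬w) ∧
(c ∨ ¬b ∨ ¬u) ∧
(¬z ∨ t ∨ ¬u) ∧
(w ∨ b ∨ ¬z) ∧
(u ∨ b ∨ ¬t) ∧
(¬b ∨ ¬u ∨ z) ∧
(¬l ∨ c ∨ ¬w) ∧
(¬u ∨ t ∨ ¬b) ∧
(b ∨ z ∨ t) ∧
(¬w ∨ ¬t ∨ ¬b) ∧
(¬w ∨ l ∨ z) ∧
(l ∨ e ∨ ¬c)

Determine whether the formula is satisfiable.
Yes

Yes, the formula is satisfiable.

One satisfying assignment is: u=False, e=False, c=False, b=False, t=False, l=False, w=True, z=True

Verification: With this assignment, all 24 clauses evaluate to true.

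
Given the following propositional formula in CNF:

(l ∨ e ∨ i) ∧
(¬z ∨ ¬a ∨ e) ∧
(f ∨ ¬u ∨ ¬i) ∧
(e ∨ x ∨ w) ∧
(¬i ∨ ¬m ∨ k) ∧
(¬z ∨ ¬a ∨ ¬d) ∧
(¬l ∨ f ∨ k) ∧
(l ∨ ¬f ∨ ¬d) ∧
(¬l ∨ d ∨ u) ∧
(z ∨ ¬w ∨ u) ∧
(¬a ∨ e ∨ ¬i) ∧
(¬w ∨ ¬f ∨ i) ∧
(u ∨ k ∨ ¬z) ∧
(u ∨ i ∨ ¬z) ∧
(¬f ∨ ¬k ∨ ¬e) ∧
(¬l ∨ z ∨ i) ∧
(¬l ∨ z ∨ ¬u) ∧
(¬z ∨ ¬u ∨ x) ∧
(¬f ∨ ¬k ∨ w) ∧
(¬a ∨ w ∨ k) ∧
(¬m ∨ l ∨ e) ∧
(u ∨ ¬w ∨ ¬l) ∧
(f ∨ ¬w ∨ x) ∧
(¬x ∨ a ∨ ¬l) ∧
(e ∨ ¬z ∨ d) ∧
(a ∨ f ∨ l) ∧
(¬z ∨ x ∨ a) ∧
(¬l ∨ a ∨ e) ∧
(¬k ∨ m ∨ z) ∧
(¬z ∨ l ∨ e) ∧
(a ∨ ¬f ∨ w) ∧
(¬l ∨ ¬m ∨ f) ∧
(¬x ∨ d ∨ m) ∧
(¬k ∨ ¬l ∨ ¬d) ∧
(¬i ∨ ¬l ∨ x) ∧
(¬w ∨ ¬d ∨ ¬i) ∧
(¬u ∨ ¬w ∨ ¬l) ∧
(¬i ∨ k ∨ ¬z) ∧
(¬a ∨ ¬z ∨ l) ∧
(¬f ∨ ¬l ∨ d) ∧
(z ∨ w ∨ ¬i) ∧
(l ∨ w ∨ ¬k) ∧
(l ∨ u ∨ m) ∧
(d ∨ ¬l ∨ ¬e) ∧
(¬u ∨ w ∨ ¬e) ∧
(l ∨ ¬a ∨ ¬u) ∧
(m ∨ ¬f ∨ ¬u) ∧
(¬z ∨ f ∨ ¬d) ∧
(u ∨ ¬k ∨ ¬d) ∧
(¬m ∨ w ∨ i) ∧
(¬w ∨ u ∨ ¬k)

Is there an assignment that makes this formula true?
No

No, the formula is not satisfiable.

No assignment of truth values to the variables can make all 51 clauses true simultaneously.

The formula is UNSAT (unsatisfiable).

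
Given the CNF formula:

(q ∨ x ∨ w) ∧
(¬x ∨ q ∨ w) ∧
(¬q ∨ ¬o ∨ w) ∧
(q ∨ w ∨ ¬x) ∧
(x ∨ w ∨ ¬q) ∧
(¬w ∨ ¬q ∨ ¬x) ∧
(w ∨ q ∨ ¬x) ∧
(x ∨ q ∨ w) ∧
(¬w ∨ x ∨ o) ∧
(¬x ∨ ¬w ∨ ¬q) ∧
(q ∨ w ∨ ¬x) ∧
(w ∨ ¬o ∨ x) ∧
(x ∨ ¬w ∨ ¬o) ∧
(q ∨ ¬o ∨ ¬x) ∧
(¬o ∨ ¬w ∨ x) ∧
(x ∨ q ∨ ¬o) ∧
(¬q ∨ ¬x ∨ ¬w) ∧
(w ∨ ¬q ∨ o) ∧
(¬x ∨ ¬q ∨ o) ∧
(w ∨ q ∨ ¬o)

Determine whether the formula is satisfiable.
Yes

Yes, the formula is satisfiable.

One satisfying assignment is: w=True, x=True, o=False, q=False

Verification: With this assignment, all 20 clauses evaluate to true.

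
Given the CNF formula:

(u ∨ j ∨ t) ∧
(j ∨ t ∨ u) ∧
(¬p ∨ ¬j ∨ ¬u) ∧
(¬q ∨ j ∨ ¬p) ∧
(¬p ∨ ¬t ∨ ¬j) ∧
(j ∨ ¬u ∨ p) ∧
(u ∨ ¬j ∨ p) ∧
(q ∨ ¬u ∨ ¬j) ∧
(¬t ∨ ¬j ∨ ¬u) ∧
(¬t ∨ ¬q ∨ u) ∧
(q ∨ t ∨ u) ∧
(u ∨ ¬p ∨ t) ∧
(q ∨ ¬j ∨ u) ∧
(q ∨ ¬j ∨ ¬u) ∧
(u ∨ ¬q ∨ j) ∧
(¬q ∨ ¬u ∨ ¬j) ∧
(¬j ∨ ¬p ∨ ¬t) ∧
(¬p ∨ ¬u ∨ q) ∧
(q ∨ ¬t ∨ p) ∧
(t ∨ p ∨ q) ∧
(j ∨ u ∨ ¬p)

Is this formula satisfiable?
No

No, the formula is not satisfiable.

No assignment of truth values to the variables can make all 21 clauses true simultaneously.

The formula is UNSAT (unsatisfiable).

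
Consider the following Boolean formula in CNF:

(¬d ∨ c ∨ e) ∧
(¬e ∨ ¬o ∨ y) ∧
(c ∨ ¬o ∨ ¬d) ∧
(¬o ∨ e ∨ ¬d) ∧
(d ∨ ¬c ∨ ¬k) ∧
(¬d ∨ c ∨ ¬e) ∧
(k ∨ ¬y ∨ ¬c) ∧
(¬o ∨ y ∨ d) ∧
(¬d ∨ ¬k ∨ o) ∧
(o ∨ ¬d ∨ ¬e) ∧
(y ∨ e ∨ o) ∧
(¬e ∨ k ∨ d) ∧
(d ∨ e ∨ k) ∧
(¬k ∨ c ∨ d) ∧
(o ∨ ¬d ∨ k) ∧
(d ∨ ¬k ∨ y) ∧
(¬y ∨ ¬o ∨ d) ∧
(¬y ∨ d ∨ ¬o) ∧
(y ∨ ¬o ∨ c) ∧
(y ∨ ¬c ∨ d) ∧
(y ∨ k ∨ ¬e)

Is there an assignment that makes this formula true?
Yes

Yes, the formula is satisfiable.

One satisfying assignment is: e=True, c=True, k=True, d=True, o=True, y=True

Verification: With this assignment, all 21 clauses evaluate to true.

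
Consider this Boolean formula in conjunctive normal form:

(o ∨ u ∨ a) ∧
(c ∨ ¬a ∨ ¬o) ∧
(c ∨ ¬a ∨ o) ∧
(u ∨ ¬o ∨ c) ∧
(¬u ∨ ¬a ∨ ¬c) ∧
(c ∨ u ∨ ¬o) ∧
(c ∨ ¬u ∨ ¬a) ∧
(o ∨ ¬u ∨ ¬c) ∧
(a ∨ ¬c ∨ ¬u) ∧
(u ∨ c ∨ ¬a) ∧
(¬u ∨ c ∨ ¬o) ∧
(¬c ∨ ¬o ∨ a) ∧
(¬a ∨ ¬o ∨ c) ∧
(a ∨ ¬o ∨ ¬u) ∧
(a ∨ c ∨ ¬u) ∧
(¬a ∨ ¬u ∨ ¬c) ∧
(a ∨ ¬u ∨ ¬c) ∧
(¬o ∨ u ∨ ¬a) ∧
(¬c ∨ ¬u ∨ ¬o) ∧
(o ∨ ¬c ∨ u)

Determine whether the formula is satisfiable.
No

No, the formula is not satisfiable.

No assignment of truth values to the variables can make all 20 clauses true simultaneously.

The formula is UNSAT (unsatisfiable).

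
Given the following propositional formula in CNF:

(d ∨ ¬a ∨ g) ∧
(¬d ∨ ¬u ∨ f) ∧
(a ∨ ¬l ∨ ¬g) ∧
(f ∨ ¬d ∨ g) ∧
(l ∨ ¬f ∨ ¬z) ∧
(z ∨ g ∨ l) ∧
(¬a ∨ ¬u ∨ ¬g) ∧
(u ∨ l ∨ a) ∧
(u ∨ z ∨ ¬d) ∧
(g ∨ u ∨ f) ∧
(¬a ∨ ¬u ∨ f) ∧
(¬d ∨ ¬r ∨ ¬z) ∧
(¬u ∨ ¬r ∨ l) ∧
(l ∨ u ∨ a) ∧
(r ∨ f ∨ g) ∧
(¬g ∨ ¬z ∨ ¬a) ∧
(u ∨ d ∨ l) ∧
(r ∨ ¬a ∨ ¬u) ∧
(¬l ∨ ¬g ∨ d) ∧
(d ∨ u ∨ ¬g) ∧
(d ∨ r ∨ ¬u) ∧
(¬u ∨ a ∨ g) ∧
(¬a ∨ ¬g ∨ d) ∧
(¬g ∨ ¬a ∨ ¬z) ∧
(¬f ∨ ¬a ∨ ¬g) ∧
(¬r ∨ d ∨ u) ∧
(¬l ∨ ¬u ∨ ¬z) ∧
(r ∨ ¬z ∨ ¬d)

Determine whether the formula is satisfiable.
Yes

Yes, the formula is satisfiable.

One satisfying assignment is: l=False, u=True, d=True, a=False, z=False, g=True, r=False, f=True

Verification: With this assignment, all 28 clauses evaluate to true.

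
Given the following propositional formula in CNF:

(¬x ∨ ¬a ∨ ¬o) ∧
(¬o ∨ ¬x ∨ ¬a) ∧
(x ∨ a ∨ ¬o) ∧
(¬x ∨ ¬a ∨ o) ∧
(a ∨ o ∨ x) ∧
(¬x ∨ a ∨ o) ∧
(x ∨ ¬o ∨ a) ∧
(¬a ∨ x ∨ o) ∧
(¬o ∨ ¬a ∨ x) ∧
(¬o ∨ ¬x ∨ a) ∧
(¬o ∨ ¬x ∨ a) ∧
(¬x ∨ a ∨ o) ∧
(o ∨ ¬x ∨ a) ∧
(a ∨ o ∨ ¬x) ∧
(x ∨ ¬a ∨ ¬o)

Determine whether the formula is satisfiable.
No

No, the formula is not satisfiable.

No assignment of truth values to the variables can make all 15 clauses true simultaneously.

The formula is UNSAT (unsatisfiable).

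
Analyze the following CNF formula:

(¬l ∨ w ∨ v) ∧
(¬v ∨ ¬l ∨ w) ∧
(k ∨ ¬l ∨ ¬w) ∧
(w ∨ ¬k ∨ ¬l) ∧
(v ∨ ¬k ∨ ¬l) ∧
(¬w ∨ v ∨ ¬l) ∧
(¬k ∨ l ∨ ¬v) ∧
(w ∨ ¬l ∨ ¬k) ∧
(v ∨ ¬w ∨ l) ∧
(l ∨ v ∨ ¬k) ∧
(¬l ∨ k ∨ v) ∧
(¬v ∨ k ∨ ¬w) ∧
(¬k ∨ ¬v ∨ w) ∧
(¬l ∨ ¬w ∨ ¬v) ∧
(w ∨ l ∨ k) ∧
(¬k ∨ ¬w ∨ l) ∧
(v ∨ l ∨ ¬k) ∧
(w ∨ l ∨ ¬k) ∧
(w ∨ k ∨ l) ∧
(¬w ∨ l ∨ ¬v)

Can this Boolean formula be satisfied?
No

No, the formula is not satisfiable.

No assignment of truth values to the variables can make all 20 clauses true simultaneously.

The formula is UNSAT (unsatisfiable).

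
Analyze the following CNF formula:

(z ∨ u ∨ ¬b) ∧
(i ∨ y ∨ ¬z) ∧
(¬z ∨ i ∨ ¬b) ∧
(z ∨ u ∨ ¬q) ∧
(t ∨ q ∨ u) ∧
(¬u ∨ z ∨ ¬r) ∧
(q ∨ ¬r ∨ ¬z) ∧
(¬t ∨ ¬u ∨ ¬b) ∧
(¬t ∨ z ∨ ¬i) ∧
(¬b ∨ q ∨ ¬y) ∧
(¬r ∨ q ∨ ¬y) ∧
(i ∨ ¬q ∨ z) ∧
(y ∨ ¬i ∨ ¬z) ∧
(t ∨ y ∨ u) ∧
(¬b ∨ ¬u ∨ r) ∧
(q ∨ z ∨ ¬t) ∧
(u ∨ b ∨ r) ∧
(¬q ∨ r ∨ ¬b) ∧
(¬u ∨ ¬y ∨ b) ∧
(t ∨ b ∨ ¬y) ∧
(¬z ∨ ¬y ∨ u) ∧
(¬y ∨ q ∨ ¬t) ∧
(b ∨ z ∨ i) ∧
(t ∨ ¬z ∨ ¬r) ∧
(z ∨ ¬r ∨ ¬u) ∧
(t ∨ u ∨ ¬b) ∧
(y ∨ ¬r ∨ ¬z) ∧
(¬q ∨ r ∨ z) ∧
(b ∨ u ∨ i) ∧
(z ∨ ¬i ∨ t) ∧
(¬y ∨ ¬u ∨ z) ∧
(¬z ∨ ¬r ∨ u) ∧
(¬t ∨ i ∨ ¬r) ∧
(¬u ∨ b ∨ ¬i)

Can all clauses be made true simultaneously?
No

No, the formula is not satisfiable.

No assignment of truth values to the variables can make all 34 clauses true simultaneously.

The formula is UNSAT (unsatisfiable).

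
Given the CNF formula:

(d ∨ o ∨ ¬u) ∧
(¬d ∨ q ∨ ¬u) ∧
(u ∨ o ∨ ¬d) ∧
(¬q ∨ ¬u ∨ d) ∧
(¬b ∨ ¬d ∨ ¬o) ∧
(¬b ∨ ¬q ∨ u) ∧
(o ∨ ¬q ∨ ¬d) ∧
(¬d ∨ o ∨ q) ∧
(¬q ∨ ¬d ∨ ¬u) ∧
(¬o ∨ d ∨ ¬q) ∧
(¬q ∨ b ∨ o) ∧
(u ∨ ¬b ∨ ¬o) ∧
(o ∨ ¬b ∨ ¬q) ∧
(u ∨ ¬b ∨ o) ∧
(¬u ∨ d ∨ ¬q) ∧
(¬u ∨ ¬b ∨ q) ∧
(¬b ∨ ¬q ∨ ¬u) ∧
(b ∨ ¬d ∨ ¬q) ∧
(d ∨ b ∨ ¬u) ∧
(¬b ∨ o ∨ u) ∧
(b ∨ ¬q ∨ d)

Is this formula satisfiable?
Yes

Yes, the formula is satisfiable.

One satisfying assignment is: o=False, b=False, u=False, d=False, q=False

Verification: With this assignment, all 21 clauses evaluate to true.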